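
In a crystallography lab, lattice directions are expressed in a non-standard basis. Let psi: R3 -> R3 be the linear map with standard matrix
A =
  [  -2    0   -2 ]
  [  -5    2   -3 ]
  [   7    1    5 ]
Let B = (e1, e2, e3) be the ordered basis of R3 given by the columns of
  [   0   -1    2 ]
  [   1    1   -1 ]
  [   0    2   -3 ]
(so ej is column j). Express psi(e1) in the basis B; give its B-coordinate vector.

Compute psi(e1) = A e1 = [0, 2, 1] in standard coordinates.
Then write this in B-coordinates: solve for y in y_1 e1 + ... + y_3 e3 = [0, 2, 1].
This gives y = [1, 2, 1], which is column 1 of [psi]_B.

[1, 2, 1]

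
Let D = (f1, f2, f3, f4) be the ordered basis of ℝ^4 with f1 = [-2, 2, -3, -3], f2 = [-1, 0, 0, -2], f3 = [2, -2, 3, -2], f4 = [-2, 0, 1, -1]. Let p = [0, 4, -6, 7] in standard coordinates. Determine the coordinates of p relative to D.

[1, -4, -1, 0]

Write p = c_1 f1 + ... + c_4 f4 and solve for the c_i.
Gaussian elimination on [M | p] yields c = (1, -4, -1, 0).
Check: f1 - 4f2 - f3 + 0·f4 = [0, 4, -6, 7].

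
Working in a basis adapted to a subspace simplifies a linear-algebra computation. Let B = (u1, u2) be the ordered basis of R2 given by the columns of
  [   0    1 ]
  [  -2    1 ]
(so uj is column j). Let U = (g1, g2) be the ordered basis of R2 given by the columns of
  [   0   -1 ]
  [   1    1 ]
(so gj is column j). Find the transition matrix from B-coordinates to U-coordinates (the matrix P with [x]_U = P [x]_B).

Column j of P is [uj]_U, since P maps B-coordinates to U-coordinates.
Expressing u1 in U: u1 = -2g1 + 0·g2, so column 1 of P is [-2, 0].
Doing the same for each uj gives P = [[-2, 2], [0, -1]].

[[-2, 2], [0, -1]]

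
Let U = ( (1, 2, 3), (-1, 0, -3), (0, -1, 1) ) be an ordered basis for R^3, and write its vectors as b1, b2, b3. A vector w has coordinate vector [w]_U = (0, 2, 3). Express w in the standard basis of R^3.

w = M [w]_U, where M has columns b1, ..., b3.
Carrying out the matrix-vector product, w = (-2, -3, -3).

(-2, -3, -3)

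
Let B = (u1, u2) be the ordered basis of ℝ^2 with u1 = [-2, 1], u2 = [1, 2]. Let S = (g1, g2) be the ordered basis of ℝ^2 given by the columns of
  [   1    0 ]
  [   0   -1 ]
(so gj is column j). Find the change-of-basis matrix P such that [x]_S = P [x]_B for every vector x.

Column j of P is [uj]_S, since P maps B-coordinates to S-coordinates.
Expressing u1 in S: u1 = -2g1 - g2, so column 1 of P is [-2, -1].
Doing the same for each uj gives P = [[-2, 1], [-1, -2]].

[[-2, 1], [-1, -2]]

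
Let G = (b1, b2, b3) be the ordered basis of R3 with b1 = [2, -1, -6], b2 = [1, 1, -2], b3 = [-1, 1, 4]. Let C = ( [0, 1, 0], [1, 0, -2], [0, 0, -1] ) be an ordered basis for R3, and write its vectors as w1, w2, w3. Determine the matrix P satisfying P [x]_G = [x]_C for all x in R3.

[[-1, 1, 1], [2, 1, -1], [2, 0, -2]]

Column j of P is [bj]_C, since P maps G-coordinates to C-coordinates.
Expressing b1 in C: b1 = -w1 + 2w2 + 2w3, so column 1 of P is [-1, 2, 2].
Doing the same for each bj gives P = [[-1, 1, 1], [2, 1, -1], [2, 0, -2]].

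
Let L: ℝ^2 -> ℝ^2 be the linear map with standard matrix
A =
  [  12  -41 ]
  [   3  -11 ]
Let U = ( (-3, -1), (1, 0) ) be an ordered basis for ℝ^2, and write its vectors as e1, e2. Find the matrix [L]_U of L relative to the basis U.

[[-2, -3], [-1, 3]]

The j-th column of [L]_U is [L(ej)]_U.
L(e1) = A e1 = (5, 2) = -2e1 - e2, so column 1 is (-2, -1).
Repeating for e2 and assembling the columns gives [[-2, -3], [-1, 3]].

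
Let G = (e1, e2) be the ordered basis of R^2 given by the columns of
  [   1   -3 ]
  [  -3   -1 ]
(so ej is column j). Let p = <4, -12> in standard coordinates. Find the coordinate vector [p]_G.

<4, 0>

[p]_G is the unique c with M c = p, where M has columns e1, e2.
System: c_1 - 3c_2 = 4, -3c_1 - c_2 = -12; solving gives c_1 = 4, c_2 = 0.
Check: 4e1 + 0·e2 = <4, -12>.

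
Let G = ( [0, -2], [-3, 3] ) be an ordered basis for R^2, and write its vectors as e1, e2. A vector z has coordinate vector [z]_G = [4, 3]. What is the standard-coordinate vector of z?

The coordinates say z = 4e1 + 3e2; adding the scaled basis vectors gives [-9, 1].

[-9, 1]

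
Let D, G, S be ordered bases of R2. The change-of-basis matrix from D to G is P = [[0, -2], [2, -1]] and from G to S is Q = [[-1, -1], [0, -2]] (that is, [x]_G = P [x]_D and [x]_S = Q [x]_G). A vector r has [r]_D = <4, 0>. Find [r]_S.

<-8, -16>

First [r]_G = P [r]_D = <0, 8>.
Then [r]_S = Q [r]_G = <-8, -16>.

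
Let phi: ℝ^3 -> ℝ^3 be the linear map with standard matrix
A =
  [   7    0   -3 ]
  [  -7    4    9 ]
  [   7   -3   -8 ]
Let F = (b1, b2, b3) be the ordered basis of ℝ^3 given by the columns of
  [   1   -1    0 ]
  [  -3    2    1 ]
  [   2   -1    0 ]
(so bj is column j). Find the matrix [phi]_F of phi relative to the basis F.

[[-1, -1, -3], [-2, 3, -3], [0, -3, 1]]

With P the matrix whose columns are b1, ..., b3, [phi]_F = P^(-1) A P.
Column by column: phi(b1) = A b1 = (1, -1, 0); its F-coordinates (-1, -2, 0) give column 1.
Continuing for each basis vector yields [phi]_F = [[-1, -1, -3], [-2, 3, -3], [0, -3, 1]].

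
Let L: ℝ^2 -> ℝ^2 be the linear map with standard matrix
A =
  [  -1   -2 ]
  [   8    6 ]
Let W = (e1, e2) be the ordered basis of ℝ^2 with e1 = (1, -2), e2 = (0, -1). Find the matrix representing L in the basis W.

With P the matrix whose columns are e1, e2, [L]_W = P^(-1) A P.
Column by column: L(e1) = A e1 = (3, -4); its W-coordinates (3, -2) give column 1.
Continuing for each basis vector yields [L]_W = [[3, 2], [-2, 2]].

[[3, 2], [-2, 2]]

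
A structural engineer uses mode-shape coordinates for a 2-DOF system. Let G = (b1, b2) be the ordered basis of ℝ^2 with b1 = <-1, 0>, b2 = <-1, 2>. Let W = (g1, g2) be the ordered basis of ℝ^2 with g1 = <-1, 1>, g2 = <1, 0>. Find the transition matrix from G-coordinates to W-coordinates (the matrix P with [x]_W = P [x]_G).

[[0, 2], [-1, 1]]

Let M have columns bj and N have columns gj. Then for every x, N [x]_W = x = M [x]_G, so P = N^(-1) M.
Since det N = -1, N^(-1) has integer entries; multiplying gives P = [[0, 2], [-1, 1]].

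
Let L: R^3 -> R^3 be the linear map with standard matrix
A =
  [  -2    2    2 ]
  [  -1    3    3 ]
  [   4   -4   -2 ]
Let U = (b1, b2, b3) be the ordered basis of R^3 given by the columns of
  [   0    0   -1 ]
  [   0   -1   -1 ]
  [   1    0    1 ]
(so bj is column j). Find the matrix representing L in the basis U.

The j-th column of [L]_U is [L(bj)]_U.
L(b1) = A b1 = (2, 3, -2) = 0·b1 - b2 - 2b3, so column 1 is (0, -1, -2).
Repeating for b2, b3 and assembling the columns gives [[0, 2, 0], [-1, 1, 1], [-2, 2, -2]].

[[0, 2, 0], [-1, 1, 1], [-2, 2, -2]]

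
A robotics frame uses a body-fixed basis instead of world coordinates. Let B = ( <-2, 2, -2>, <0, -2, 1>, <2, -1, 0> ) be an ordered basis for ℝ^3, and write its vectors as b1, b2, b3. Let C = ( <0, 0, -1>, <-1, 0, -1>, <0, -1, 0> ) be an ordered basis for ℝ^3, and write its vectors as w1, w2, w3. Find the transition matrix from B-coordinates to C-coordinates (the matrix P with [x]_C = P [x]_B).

Column j of P is [bj]_C, since P maps B-coordinates to C-coordinates.
Expressing b1 in C: b1 = 0·w1 + 2w2 - 2w3, so column 1 of P is <0, 2, -2>.
Doing the same for each bj gives P = [[0, -1, 2], [2, 0, -2], [-2, 2, 1]].

[[0, -1, 2], [2, 0, -2], [-2, 2, 1]]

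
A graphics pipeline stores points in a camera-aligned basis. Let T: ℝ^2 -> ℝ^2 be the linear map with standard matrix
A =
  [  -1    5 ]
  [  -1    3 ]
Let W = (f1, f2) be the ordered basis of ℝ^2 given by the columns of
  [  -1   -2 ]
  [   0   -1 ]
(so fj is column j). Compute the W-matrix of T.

[[1, 1], [-1, 1]]

The j-th column of [T]_W is [T(fj)]_W.
T(f1) = A f1 = <1, 1> = f1 - f2, so column 1 is <1, -1>.
Repeating for f2 and assembling the columns gives [[1, 1], [-1, 1]].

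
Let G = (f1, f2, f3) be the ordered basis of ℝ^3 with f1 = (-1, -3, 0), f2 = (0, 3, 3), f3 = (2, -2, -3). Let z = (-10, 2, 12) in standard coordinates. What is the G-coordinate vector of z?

We seek scalars with c_1 f1 + ... + c_3 f3 = z; equivalently solve M c = z where the columns of M are f1, ..., f3.
Solving this 3x3 system gives c = (2, 0, -4).
Check: 2f1 + 0·f2 - 4f3 = (-10, 2, 12).

(2, 0, -4)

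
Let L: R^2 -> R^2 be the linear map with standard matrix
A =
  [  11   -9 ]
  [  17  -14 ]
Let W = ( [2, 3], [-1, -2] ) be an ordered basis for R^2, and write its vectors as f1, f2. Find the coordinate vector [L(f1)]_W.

Compute L(f1) = A f1 = [-5, -8] in standard coordinates.
Then write this in W-coordinates: solve for y in y_1 f1 + y_2 f2 = [-5, -8].
This gives y = [-2, 1], which is column 1 of [L]_W.

[-2, 1]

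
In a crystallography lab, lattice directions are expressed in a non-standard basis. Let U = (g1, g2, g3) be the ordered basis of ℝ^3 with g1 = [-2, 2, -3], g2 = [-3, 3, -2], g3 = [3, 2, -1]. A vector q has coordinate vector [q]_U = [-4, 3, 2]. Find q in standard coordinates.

[5, 5, 4]

The coordinates say q = -4g1 + 3g2 + 2g3; adding the scaled basis vectors gives [5, 5, 4].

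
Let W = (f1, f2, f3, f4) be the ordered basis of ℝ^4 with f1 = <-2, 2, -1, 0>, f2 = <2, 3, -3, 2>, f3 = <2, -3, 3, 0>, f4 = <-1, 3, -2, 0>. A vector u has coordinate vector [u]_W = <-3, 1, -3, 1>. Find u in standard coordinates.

<1, 9, -11, 2>

The coordinates say u = -3f1 + f2 - 3f3 + f4; adding the scaled basis vectors gives <1, 9, -11, 2>.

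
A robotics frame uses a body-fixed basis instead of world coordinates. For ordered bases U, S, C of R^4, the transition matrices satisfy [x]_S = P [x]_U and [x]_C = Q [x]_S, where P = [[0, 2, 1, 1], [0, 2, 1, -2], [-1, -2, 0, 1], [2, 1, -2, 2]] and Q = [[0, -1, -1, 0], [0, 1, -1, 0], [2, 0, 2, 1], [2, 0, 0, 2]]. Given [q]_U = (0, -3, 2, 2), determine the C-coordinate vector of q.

(0, -16, 9, -10)

Apply P to get S-coordinates (-2, -8, 8, -3), then Q to get C-coordinates.
The result is [q]_C = (0, -16, 9, -10).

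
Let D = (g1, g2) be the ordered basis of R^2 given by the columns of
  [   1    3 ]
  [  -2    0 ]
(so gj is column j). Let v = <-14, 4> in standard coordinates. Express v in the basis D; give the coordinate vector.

<-2, -4>

Write v = c_1 g1 + c_2 g2 and solve for the c_i.
System: c_1 + 3c_2 = -14, -2c_1 + 0c_2 = 4; solving gives c_1 = -2, c_2 = -4.
Check: -2g1 - 4g2 = <-14, 4>.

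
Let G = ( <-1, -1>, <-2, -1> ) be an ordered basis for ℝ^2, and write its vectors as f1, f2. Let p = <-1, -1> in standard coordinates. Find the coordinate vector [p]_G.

[p]_G is the unique c with M c = p, where M has columns f1, f2.
System: -c_1 - 2c_2 = -1, -c_1 - c_2 = -1; solving gives c_1 = 1, c_2 = 0.
Check: f1 + 0·f2 = <-1, -1>.

<1, 0>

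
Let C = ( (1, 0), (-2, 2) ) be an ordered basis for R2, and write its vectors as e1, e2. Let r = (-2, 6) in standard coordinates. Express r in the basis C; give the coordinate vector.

We seek scalars with c_1 e1 + c_2 e2 = r; equivalently solve M c = r where the columns of M are e1, e2.
System: c_1 - 2c_2 = -2, 0c_1 + 2c_2 = 6; solving gives c_1 = 4, c_2 = 3.
Check: 4e1 + 3e2 = (-2, 6).

(4, 3)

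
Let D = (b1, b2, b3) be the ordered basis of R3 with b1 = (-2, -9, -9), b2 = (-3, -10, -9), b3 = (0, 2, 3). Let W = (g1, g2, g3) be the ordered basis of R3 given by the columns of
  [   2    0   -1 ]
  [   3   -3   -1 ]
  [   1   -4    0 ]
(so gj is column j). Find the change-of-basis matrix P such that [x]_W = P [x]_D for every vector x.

Column j of P is [bj]_W, since P maps D-coordinates to W-coordinates.
Expressing b1 in W: b1 = -g1 + 2g2 + 0·g3, so column 1 of P is (-1, 2, 0).
Doing the same for each bj gives P = [[-1, -1, -1], [2, 2, -1], [0, 1, -2]].

[[-1, -1, -1], [2, 2, -1], [0, 1, -2]]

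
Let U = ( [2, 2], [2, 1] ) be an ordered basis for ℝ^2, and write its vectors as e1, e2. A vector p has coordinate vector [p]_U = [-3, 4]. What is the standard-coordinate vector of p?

[2, -2]

The coordinates say p = -3e1 + 4e2; adding the scaled basis vectors gives [2, -2].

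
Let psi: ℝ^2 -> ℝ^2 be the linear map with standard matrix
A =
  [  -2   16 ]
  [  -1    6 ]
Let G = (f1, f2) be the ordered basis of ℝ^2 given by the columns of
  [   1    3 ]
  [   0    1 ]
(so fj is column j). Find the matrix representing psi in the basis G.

The j-th column of [psi]_G is [psi(fj)]_G.
psi(f1) = A f1 = <-2, -1> = f1 - f2, so column 1 is <1, -1>.
Repeating for f2 and assembling the columns gives [[1, 1], [-1, 3]].

[[1, 1], [-1, 3]]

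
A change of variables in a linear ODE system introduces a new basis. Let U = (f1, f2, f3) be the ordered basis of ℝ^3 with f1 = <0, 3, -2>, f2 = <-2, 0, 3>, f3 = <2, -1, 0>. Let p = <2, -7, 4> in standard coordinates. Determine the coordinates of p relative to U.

<-2, 0, 1>

We seek scalars with c_1 f1 + ... + c_3 f3 = p; equivalently solve M c = p where the columns of M are f1, ..., f3.
Gaussian elimination on [M | p] yields c = (-2, 0, 1).
Check: -2f1 + 0·f2 + f3 = <2, -7, 4>.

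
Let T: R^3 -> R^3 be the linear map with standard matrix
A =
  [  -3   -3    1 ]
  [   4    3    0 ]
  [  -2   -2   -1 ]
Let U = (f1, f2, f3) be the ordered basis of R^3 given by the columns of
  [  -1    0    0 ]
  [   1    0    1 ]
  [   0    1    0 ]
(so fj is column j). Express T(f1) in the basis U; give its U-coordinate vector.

(0, 0, -1)

Compute T(f1) = A f1 = (0, -1, 0) in standard coordinates.
Then write this in U-coordinates: solve for y in y_1 f1 + ... + y_3 f3 = (0, -1, 0).
This gives y = (0, 0, -1), which is column 1 of [T]_U.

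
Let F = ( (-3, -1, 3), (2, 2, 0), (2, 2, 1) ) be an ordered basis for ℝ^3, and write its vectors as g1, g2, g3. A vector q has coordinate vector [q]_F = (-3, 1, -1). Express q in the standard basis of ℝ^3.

By definition q = -3g1 + g2 - g3.
Summing componentwise gives (9, 3, -10).

(9, 3, -10)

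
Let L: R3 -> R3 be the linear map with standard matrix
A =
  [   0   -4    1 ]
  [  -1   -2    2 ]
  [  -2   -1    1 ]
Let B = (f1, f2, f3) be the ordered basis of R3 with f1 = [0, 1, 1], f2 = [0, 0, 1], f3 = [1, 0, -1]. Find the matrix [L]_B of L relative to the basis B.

The j-th column of [L]_B is [L(fj)]_B.
L(f1) = A f1 = [-3, 0, 0] = 0·f1 - 3f2 - 3f3, so column 1 is [0, -3, -3].
Repeating for f2, f3 and assembling the columns gives [[0, 2, -3], [-3, 0, -1], [-3, 1, -1]].

[[0, 2, -3], [-3, 0, -1], [-3, 1, -1]]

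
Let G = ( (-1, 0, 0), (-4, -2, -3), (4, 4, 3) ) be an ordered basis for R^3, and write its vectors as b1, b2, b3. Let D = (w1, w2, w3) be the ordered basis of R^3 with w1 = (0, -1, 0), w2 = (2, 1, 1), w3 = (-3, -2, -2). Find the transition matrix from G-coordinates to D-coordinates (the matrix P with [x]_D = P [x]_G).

[[0, -1, -1], [-2, 1, -1], [-1, 2, -2]]

Take x = bj: its G-coordinates are the j-th standard unit vector, so P e_j — column j of P — equals [bj]_D.
b1 = 0·w1 - 2w2 - w3, giving column 1 = (0, -2, -1); repeating for each j gives P = [[0, -1, -1], [-2, 1, -1], [-1, 2, -2]].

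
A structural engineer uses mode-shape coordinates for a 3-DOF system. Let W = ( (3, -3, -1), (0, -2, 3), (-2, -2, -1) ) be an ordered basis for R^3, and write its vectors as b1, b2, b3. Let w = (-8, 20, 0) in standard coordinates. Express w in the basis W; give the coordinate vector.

We seek scalars with c_1 b1 + ... + c_3 b3 = w; equivalently solve M c = w where the columns of M are b1, ..., b3.
Row-reducing the augmented matrix [M | w] gives c = (-4, -2, -2).
Check: -4b1 - 2b2 - 2b3 = (-8, 20, 0).

(-4, -2, -2)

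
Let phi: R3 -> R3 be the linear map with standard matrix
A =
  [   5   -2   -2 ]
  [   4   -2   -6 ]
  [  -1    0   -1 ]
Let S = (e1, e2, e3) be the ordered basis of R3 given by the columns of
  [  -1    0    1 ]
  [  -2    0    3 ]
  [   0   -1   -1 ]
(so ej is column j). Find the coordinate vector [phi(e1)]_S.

Compute phi(e1) = A e1 = [-1, 0, 1] in standard coordinates.
Then write this in S-coordinates: solve for y in y_1 e1 + ... + y_3 e3 = [-1, 0, 1].
This gives y = [3, -3, 2], which is column 1 of [phi]_S.

[3, -3, 2]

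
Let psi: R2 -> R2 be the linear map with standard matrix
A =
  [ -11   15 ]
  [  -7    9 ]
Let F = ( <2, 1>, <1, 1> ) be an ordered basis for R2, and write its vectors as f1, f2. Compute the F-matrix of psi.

[[-2, 2], [-3, 0]]

The j-th column of [psi]_F is [psi(fj)]_F.
psi(f1) = A f1 = <-7, -5> = -2f1 - 3f2, so column 1 is <-2, -3>.
Repeating for f2 and assembling the columns gives [[-2, 2], [-3, 0]].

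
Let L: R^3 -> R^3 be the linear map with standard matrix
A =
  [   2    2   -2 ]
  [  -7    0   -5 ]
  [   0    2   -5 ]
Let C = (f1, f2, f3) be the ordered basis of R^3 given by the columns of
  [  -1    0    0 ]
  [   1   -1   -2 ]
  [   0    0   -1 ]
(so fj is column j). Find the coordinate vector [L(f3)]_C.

Compute L(f3) = A f3 = [-2, 5, 1] in standard coordinates.
Then write this in C-coordinates: solve for y in y_1 f1 + ... + y_3 f3 = [-2, 5, 1].
This gives y = [2, -1, -1], which is column 3 of [L]_C.

[2, -1, -1]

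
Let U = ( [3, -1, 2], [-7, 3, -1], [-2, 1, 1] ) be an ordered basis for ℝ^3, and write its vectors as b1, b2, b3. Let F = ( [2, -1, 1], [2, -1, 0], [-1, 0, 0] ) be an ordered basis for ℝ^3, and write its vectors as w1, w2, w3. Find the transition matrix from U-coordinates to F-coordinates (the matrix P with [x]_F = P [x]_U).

Column j of P is [bj]_F, since P maps U-coordinates to F-coordinates.
Expressing b1 in F: b1 = 2w1 - w2 - w3, so column 1 of P is [2, -1, -1].
Doing the same for each bj gives P = [[2, -1, 1], [-1, -2, -2], [-1, 1, 0]].

[[2, -1, 1], [-1, -2, -2], [-1, 1, 0]]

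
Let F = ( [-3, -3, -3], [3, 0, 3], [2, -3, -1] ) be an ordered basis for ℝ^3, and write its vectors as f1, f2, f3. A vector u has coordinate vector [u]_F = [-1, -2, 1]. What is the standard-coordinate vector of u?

By definition u = -f1 - 2f2 + f3.
Summing componentwise gives [-1, 0, -4].

[-1, 0, -4]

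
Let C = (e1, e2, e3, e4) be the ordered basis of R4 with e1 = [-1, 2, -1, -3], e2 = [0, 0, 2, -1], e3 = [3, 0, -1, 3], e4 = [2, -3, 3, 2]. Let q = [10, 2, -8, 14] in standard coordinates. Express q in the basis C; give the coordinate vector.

[q]_C is the unique c with M c = q, where M has columns e1, ..., e4.
Gaussian elimination on [M | q] yields c = (-2, 0, 4, -2).
Check: -2e1 + 0·e2 + 4e3 - 2e4 = [10, 2, -8, 14].

[-2, 0, 4, -2]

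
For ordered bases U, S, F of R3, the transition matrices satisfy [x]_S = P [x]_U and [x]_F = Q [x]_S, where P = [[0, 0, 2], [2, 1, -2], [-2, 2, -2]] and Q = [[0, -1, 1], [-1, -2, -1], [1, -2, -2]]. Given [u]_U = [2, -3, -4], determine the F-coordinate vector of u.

[-11, -8, -22]

Apply P to get S-coordinates [-8, 9, -2], then Q to get F-coordinates.
The result is [u]_F = [-11, -8, -22].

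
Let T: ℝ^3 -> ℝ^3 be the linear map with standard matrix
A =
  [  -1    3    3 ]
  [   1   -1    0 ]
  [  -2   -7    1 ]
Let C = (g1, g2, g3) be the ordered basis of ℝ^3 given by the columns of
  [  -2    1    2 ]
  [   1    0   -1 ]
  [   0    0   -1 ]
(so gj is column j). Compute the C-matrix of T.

With P the matrix whose columns are g1, ..., g3, [T]_C = P^(-1) A P.
Column by column: T(g1) = A g1 = (5, -3, -3); its C-coordinates (0, -1, 3) give column 1.
Continuing for each basis vector yields [T]_C = [[0, 3, 1], [-1, 1, -2], [3, 2, -2]].

[[0, 3, 1], [-1, 1, -2], [3, 2, -2]]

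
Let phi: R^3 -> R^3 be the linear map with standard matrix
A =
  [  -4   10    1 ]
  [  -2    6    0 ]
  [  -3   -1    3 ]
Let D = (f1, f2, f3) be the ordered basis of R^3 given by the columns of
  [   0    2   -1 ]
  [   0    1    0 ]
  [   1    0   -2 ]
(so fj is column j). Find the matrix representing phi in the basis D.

With P the matrix whose columns are f1, ..., f3, [phi]_D = P^(-1) A P.
Column by column: phi(f1) = A f1 = (1, 0, 3); its D-coordinates (1, 0, -1) give column 1.
Continuing for each basis vector yields [phi]_D = [[1, -3, 1], [0, 2, 2], [-1, 2, 2]].

[[1, -3, 1], [0, 2, 2], [-1, 2, 2]]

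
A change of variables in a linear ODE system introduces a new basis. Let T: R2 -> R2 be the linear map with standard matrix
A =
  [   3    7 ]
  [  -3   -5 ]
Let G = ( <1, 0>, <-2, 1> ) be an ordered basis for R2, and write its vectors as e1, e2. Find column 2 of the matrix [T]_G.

<3, 1>

Column 2 of [T]_G is the G-coordinate vector of T(e2).
In standard coordinates T(e2) = A e2 = <1, 1>.
Converting to G: <1, 1> = 3e1 + e2, so the coordinate vector is <3, 1>.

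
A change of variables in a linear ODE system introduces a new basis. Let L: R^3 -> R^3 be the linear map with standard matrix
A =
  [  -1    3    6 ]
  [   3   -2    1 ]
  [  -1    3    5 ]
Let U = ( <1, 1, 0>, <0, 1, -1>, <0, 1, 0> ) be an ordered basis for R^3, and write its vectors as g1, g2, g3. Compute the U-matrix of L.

Let P have columns g1, ..., g3. Then [L]_U = P^(-1) A P.
Here det P = 1, so P^(-1) is integer; computing A P first and then P^(-1)(A P) gives [[2, -3, 3], [-2, 2, -3], [1, -2, -2]].

[[2, -3, 3], [-2, 2, -3], [1, -2, -2]]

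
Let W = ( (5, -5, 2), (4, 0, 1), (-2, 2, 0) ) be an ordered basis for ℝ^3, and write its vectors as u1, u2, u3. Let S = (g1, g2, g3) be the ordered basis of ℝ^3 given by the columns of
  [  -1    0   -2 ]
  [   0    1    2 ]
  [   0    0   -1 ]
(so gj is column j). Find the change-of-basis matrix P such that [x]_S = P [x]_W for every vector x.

[[-1, -2, 2], [-1, 2, 2], [-2, -1, 0]]

Take x = uj: its W-coordinates are the j-th standard unit vector, so P e_j — column j of P — equals [uj]_S.
u1 = -g1 - g2 - 2g3, giving column 1 = (-1, -1, -2); repeating for each j gives P = [[-1, -2, 2], [-1, 2, 2], [-2, -1, 0]].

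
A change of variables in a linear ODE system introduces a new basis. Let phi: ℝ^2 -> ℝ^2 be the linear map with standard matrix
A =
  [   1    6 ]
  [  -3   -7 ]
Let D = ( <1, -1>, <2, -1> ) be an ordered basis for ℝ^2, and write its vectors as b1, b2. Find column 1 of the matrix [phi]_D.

<-3, -1>

Column 1 of [phi]_D is the D-coordinate vector of phi(b1).
In standard coordinates phi(b1) = A b1 = <-5, 4>.
Converting to D: <-5, 4> = -3b1 - b2, so the coordinate vector is <-3, -1>.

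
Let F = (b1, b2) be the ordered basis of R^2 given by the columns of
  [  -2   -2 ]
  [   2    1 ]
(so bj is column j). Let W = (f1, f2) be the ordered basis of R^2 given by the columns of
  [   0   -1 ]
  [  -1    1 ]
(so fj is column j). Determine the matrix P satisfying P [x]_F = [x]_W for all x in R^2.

Take x = bj: its F-coordinates are the j-th standard unit vector, so P e_j — column j of P — equals [bj]_W.
b1 = 0·f1 + 2f2, giving column 1 = <0, 2>; repeating for each j gives P = [[0, 1], [2, 2]].

[[0, 1], [2, 2]]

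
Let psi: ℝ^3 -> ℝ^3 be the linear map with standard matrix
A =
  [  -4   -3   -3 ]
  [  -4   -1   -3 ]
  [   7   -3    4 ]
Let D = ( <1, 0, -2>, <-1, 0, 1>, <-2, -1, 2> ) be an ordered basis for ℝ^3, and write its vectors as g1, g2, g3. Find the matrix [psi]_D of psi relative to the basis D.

[[-1, 2, -2], [1, 3, -1], [-2, -1, -3]]

With P the matrix whose columns are g1, ..., g3, [psi]_D = P^(-1) A P.
Column by column: psi(g1) = A g1 = <2, 2, -1>; its D-coordinates <-1, 1, -2> give column 1.
Continuing for each basis vector yields [psi]_D = [[-1, 2, -2], [1, 3, -1], [-2, -1, -3]].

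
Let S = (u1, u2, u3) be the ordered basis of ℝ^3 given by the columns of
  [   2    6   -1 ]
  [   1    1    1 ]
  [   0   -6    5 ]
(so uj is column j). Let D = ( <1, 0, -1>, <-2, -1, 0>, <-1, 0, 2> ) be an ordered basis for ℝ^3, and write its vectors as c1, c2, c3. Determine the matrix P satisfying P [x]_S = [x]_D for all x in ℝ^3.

[[0, 2, -1], [-1, -1, -1], [0, -2, 2]]

Take x = uj: its S-coordinates are the j-th standard unit vector, so P e_j — column j of P — equals [uj]_D.
u1 = 0·c1 - c2 + 0·c3, giving column 1 = <0, -1, 0>; repeating for each j gives P = [[0, 2, -1], [-1, -1, -1], [0, -2, 2]].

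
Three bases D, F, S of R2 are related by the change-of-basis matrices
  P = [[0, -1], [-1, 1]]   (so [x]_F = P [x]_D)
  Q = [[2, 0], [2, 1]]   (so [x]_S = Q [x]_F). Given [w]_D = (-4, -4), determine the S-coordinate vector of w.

Apply P to get F-coordinates (4, 0), then Q to get S-coordinates.
The result is [w]_S = (8, 8).

(8, 8)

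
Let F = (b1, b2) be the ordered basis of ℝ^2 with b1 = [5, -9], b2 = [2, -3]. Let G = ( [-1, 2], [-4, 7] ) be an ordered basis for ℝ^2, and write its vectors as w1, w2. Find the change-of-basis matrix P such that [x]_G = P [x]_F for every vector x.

Column j of P is [bj]_G, since P maps F-coordinates to G-coordinates.
Expressing b1 in G: b1 = -w1 - w2, so column 1 of P is [-1, -1].
Doing the same for each bj gives P = [[-1, 2], [-1, -1]].

[[-1, 2], [-1, -1]]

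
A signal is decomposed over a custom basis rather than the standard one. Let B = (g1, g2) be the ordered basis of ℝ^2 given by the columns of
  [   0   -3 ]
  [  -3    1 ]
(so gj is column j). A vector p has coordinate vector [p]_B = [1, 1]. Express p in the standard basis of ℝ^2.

[-3, -2]

By definition p = g1 + g2.
Summing componentwise gives [-3, -2].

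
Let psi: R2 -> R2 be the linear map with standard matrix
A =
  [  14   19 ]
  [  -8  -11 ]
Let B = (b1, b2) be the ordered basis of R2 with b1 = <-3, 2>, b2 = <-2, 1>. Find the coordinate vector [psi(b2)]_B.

Column 2 of [psi]_B is the B-coordinate vector of psi(b2).
In standard coordinates psi(b2) = A b2 = <-9, 5>.
Converting to B: <-9, 5> = b1 + 3b2, so the coordinate vector is <1, 3>.

<1, 3>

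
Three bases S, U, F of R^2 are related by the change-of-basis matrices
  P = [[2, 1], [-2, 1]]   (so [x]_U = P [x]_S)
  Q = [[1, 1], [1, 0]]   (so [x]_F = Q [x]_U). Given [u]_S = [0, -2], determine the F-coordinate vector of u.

Composing the changes, [u]_F = Q P [u]_S.
Q P = [[0, 2], [2, 1]]; applying this to [0, -2] gives [-4, -2].

[-4, -2]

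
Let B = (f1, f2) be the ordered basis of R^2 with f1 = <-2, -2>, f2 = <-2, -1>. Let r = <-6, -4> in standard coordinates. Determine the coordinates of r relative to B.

<1, 2>

We seek scalars with c_1 f1 + c_2 f2 = r; equivalently solve M c = r where the columns of M are f1, f2.
System: -2c_1 - 2c_2 = -6, -2c_1 - c_2 = -4; solving gives c_1 = 1, c_2 = 2.
Check: f1 + 2f2 = <-6, -4>.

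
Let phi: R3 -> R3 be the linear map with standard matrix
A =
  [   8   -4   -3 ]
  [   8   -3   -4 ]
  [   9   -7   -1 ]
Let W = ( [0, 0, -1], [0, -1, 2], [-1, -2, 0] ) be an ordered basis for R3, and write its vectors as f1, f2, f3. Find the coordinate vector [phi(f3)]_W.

[-1, 2, 0]

Compute phi(f3) = A f3 = [0, -2, 5] in standard coordinates.
Then write this in W-coordinates: solve for y in y_1 f1 + ... + y_3 f3 = [0, -2, 5].
This gives y = [-1, 2, 0], which is column 3 of [phi]_W.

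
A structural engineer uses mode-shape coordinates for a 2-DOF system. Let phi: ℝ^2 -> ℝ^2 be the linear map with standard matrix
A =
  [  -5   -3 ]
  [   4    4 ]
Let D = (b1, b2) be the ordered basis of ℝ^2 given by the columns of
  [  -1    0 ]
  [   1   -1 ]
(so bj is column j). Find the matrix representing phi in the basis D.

Let P have columns b1, b2. Then [phi]_D = P^(-1) A P.
Here det P = 1, so P^(-1) is integer; computing A P first and then P^(-1)(A P) gives [[-2, -3], [-2, 1]].

[[-2, -3], [-2, 1]]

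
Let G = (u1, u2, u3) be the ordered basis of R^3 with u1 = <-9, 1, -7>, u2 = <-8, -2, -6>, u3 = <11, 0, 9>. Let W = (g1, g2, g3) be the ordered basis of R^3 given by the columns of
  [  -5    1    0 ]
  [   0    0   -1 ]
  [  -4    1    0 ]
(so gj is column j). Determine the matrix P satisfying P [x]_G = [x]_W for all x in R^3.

Take x = uj: its G-coordinates are the j-th standard unit vector, so P e_j — column j of P — equals [uj]_W.
u1 = 2g1 + g2 - g3, giving column 1 = <2, 1, -1>; repeating for each j gives P = [[2, 2, -2], [1, 2, 1], [-1, 2, 0]].

[[2, 2, -2], [1, 2, 1], [-1, 2, 0]]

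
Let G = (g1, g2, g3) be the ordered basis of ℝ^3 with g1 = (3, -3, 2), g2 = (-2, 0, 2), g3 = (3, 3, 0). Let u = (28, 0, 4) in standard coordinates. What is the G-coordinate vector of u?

(4, -2, 4)

Write u = c_1 g1 + ... + c_3 g3 and solve for the c_i.
Solving this 3x3 system gives c = (4, -2, 4).
Check: 4g1 - 2g2 + 4g3 = (28, 0, 4).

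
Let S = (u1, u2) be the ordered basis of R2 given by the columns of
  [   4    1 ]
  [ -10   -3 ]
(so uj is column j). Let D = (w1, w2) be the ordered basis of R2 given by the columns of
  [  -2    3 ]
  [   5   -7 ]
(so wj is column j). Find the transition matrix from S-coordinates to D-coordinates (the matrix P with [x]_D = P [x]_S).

Let M have columns uj and N have columns wj. Then for every x, N [x]_D = x = M [x]_S, so P = N^(-1) M.
Since det N = -1, N^(-1) has integer entries; multiplying gives P = [[-2, -2], [0, -1]].

[[-2, -2], [0, -1]]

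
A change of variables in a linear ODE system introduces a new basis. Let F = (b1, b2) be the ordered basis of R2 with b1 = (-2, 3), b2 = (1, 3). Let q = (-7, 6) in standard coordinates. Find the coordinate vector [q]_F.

(3, -1)

Write q = c_1 b1 + c_2 b2 and solve for the c_i.
System: -2c_1 + c_2 = -7, 3c_1 + 3c_2 = 6; solving gives c_1 = 3, c_2 = -1.
Check: 3b1 - b2 = (-7, 6).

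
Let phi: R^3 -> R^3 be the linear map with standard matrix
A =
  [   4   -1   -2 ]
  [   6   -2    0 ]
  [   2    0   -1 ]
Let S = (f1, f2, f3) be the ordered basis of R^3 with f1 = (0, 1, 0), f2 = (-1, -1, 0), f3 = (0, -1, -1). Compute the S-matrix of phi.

The j-th column of [phi]_S is [phi(fj)]_S.
phi(f1) = A f1 = (-1, -2, 0) = -f1 + f2 + 0·f3, so column 1 is (-1, 1, 0).
Repeating for f2, f3 and assembling the columns gives [[-1, 1, -2], [1, 3, -3], [0, 2, -1]].

[[-1, 1, -2], [1, 3, -3], [0, 2, -1]]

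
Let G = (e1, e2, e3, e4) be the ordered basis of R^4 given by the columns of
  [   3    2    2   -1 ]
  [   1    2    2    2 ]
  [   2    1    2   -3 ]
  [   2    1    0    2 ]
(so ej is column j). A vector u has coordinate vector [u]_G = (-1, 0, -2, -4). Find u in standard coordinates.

The coordinates say u = -e1 + 0·e2 - 2e3 - 4e4; adding the scaled basis vectors gives (-3, -13, 6, -10).

(-3, -13, 6, -10)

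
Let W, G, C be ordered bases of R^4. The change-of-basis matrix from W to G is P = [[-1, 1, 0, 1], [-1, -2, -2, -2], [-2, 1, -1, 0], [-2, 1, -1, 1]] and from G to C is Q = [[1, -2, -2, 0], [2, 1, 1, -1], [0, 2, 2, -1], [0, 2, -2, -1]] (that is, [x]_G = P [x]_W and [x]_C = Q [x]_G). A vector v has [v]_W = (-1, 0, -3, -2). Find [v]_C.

First [v]_G = P [v]_W = (-1, 11, 5, 3).
Then [v]_C = Q [v]_G = (-33, 11, 29, 9).

(-33, 11, 29, 9)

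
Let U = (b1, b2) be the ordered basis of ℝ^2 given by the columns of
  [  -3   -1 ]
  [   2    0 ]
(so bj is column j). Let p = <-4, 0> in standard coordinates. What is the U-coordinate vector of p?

Write p = c_1 b1 + c_2 b2 and solve for the c_i.
System: -3c_1 - c_2 = -4, 2c_1 + 0c_2 = 0; solving gives c_1 = 0, c_2 = 4.
Check: 0·b1 + 4b2 = <-4, 0>.

<0, 4>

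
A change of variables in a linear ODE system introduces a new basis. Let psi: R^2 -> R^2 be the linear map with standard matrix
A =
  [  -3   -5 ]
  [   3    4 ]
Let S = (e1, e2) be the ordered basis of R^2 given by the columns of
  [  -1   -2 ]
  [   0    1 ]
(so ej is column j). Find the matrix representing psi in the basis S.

[[3, 3], [-3, -2]]

With P the matrix whose columns are e1, e2, [psi]_S = P^(-1) A P.
Column by column: psi(e1) = A e1 = (3, -3); its S-coordinates (3, -3) give column 1.
Continuing for each basis vector yields [psi]_S = [[3, 3], [-3, -2]].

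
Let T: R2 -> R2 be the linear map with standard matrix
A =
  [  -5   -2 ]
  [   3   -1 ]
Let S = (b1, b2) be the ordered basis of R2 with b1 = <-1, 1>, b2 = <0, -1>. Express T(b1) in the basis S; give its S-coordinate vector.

Compute T(b1) = A b1 = <3, -4> in standard coordinates.
Then write this in S-coordinates: solve for y in y_1 b1 + y_2 b2 = <3, -4>.
This gives y = <-3, 1>, which is column 1 of [T]_S.

<-3, 1>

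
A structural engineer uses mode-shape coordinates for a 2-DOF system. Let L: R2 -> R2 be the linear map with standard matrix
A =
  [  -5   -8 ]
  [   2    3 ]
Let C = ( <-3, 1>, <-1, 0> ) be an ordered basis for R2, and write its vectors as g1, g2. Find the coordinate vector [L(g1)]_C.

<-3, 2>

Column 1 of [L]_C is the C-coordinate vector of L(g1).
In standard coordinates L(g1) = A g1 = <7, -3>.
Converting to C: <7, -3> = -3g1 + 2g2, so the coordinate vector is <-3, 2>.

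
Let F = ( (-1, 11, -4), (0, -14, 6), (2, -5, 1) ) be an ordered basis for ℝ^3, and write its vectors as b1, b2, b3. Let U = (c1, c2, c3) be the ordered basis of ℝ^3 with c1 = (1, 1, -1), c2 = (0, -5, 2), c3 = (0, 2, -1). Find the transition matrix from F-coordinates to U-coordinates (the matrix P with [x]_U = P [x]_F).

[[-1, 0, 2], [-2, 2, 1], [1, -2, -1]]

Let M have columns bj and N have columns cj. Then for every x, N [x]_U = x = M [x]_F, so P = N^(-1) M.
Since det N = 1, N^(-1) has integer entries; multiplying gives P = [[-1, 0, 2], [-2, 2, 1], [1, -2, -1]].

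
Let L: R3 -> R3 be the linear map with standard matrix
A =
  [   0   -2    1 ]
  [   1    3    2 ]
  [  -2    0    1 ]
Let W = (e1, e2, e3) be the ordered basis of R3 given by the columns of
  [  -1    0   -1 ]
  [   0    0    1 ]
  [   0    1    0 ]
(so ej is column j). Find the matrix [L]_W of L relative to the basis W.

[[1, -3, 0], [2, 1, 2], [-1, 2, 2]]

Let P have columns e1, ..., e3. Then [L]_W = P^(-1) A P.
Here det P = 1, so P^(-1) is integer; computing A P first and then P^(-1)(A P) gives [[1, -3, 0], [2, 1, 2], [-1, 2, 2]].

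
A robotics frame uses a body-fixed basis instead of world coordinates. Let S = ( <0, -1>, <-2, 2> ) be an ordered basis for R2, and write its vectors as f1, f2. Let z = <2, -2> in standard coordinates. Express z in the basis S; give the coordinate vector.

<0, -1>

[z]_S is the unique c with M c = z, where M has columns f1, f2.
System: 0c_1 - 2c_2 = 2, -c_1 + 2c_2 = -2; solving gives c_1 = 0, c_2 = -1.
Check: 0·f1 - f2 = <2, -2>.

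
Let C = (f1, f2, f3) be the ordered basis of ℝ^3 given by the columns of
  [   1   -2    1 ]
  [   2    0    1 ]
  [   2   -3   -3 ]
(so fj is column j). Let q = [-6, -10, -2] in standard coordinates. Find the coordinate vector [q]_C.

We seek scalars with c_1 f1 + ... + c_3 f3 = q; equivalently solve M c = q where the columns of M are f1, ..., f3.
Solving this 3x3 system gives c = (-4, 0, -2).
Check: -4f1 + 0·f2 - 2f3 = [-6, -10, -2].

[-4, 0, -2]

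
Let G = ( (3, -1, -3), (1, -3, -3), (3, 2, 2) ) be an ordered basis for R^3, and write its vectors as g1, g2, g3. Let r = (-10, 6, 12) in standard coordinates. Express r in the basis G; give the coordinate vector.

(-3, -1, 0)

[r]_G is the unique c with M c = r, where M has columns g1, ..., g3.
Solving this 3x3 system gives c = (-3, -1, 0).
Check: -3g1 - g2 + 0·g3 = (-10, 6, 12).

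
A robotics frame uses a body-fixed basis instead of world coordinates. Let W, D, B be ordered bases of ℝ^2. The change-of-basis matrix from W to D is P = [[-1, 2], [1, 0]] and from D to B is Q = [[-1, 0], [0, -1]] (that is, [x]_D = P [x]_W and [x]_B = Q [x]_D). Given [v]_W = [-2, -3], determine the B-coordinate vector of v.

First [v]_D = P [v]_W = [-4, -2].
Then [v]_B = Q [v]_D = [4, 2].

[4, 2]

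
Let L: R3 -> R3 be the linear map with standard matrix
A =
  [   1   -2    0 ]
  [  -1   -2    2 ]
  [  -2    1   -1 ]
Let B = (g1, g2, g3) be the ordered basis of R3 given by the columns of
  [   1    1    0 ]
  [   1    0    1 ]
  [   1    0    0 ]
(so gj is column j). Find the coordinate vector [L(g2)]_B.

Compute L(g2) = A g2 = <1, -1, -2> in standard coordinates.
Then write this in B-coordinates: solve for y in y_1 g1 + ... + y_3 g3 = <1, -1, -2>.
This gives y = <-2, 3, 1>, which is column 2 of [L]_B.

<-2, 3, 1>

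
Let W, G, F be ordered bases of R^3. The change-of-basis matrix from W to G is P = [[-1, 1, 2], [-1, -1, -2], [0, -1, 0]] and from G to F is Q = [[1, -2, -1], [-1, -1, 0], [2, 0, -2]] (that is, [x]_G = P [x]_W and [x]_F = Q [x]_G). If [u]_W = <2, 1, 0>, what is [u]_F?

<6, 4, 0>

Composing the changes, [u]_F = Q P [u]_W.
Q P = [[1, 4, 6], [2, 0, 0], [-2, 4, 4]]; applying this to <2, 1, 0> gives <6, 4, 0>.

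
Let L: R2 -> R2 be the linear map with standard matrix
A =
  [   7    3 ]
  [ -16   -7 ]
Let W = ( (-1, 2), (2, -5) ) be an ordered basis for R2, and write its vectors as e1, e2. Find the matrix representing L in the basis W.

With P the matrix whose columns are e1, e2, [L]_W = P^(-1) A P.
Column by column: L(e1) = A e1 = (-1, 2); its W-coordinates (1, 0) give column 1.
Continuing for each basis vector yields [L]_W = [[1, -1], [0, -1]].

[[1, -1], [0, -1]]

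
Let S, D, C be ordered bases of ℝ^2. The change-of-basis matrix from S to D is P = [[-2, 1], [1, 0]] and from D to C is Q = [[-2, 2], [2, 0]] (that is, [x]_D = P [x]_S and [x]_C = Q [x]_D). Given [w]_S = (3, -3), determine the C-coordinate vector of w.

Composing the changes, [w]_C = Q P [w]_S.
Q P = [[6, -2], [-4, 2]]; applying this to (3, -3) gives (24, -18).

(24, -18)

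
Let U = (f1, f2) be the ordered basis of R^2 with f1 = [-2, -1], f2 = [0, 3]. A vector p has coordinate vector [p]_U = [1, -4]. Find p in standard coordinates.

By definition p = f1 - 4f2.
Summing componentwise gives [-2, -13].

[-2, -13]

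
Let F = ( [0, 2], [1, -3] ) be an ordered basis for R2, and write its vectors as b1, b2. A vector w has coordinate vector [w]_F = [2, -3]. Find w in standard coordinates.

By definition w = 2b1 - 3b2.
Summing componentwise gives [-3, 13].

[-3, 13]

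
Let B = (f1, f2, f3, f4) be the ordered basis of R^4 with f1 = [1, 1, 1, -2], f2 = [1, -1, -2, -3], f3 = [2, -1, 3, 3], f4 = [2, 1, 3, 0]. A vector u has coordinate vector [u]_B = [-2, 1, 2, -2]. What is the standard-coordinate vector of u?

u = M [u]_B, where M has columns f1, ..., f4.
Carrying out the matrix-vector product, u = [-1, -7, -4, 7].

[-1, -7, -4, 7]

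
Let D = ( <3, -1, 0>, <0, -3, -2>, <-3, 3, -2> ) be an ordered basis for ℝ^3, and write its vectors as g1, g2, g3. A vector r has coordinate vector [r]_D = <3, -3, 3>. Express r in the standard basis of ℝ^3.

<0, 15, 0>

The coordinates say r = 3g1 - 3g2 + 3g3; adding the scaled basis vectors gives <0, 15, 0>.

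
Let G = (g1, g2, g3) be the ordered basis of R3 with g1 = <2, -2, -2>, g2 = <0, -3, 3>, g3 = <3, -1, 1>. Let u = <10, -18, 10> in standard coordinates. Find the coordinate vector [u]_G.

Write u = c_1 g1 + ... + c_3 g3 and solve for the c_i.
Solving this 3x3 system gives c = (2, 4, 2).
Check: 2g1 + 4g2 + 2g3 = <10, -18, 10>.

<2, 4, 2>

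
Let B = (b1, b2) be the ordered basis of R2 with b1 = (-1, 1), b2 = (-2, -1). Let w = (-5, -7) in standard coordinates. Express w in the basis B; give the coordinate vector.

(-3, 4)

Write w = c_1 b1 + c_2 b2 and solve for the c_i.
System: -c_1 - 2c_2 = -5, c_1 - c_2 = -7; solving gives c_1 = -3, c_2 = 4.
Check: -3b1 + 4b2 = (-5, -7).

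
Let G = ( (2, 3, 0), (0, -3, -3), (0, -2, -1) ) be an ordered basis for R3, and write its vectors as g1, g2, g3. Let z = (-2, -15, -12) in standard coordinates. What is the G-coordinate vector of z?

Write z = c_1 g1 + ... + c_3 g3 and solve for the c_i.
Row-reducing the augmented matrix [M | z] gives c = (-1, 4, 0).
Check: -g1 + 4g2 + 0·g3 = (-2, -15, -12).

(-1, 4, 0)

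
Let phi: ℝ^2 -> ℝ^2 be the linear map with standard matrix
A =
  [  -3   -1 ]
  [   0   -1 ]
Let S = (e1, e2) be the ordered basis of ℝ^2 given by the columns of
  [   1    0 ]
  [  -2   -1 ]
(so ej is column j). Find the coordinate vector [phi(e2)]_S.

Compute phi(e2) = A e2 = <1, 1> in standard coordinates.
Then write this in S-coordinates: solve for y in y_1 e1 + y_2 e2 = <1, 1>.
This gives y = <1, -3>, which is column 2 of [phi]_S.

<1, -3>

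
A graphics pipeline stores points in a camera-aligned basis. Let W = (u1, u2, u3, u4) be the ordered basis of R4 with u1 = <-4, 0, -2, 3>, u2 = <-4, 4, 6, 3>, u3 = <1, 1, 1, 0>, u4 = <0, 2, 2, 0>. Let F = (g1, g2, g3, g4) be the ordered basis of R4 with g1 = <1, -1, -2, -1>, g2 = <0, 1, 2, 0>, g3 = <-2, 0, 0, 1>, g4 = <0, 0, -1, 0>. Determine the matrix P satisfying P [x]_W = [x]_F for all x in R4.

[[-2, -2, -1, 0], [-2, 2, 0, 2], [1, 1, -1, 0], [2, 2, 1, 2]]

Column j of P is [uj]_F, since P maps W-coordinates to F-coordinates.
Expressing u1 in F: u1 = -2g1 - 2g2 + g3 + 2g4, so column 1 of P is <-2, -2, 1, 2>.
Doing the same for each uj gives P = [[-2, -2, -1, 0], [-2, 2, 0, 2], [1, 1, -1, 0], [2, 2, 1, 2]].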